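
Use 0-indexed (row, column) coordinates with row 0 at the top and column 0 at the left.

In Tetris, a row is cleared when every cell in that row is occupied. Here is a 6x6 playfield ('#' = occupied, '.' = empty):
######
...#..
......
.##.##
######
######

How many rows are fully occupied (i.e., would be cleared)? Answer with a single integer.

Answer: 3

Derivation:
Check each row:
  row 0: 0 empty cells -> FULL (clear)
  row 1: 5 empty cells -> not full
  row 2: 6 empty cells -> not full
  row 3: 2 empty cells -> not full
  row 4: 0 empty cells -> FULL (clear)
  row 5: 0 empty cells -> FULL (clear)
Total rows cleared: 3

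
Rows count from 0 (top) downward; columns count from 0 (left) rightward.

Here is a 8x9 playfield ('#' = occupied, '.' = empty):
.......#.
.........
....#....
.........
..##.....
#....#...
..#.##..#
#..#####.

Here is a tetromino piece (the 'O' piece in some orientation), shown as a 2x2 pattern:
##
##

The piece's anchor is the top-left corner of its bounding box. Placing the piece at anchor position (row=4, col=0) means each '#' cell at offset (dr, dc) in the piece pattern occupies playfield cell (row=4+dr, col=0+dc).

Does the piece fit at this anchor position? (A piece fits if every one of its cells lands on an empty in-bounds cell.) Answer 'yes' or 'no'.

Answer: no

Derivation:
Check each piece cell at anchor (4, 0):
  offset (0,0) -> (4,0): empty -> OK
  offset (0,1) -> (4,1): empty -> OK
  offset (1,0) -> (5,0): occupied ('#') -> FAIL
  offset (1,1) -> (5,1): empty -> OK
All cells valid: no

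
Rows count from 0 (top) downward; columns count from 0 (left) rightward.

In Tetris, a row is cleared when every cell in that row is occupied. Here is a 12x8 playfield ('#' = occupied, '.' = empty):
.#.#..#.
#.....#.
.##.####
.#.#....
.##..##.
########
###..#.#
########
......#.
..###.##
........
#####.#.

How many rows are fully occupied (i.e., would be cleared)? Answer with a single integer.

Answer: 2

Derivation:
Check each row:
  row 0: 5 empty cells -> not full
  row 1: 6 empty cells -> not full
  row 2: 2 empty cells -> not full
  row 3: 6 empty cells -> not full
  row 4: 4 empty cells -> not full
  row 5: 0 empty cells -> FULL (clear)
  row 6: 3 empty cells -> not full
  row 7: 0 empty cells -> FULL (clear)
  row 8: 7 empty cells -> not full
  row 9: 3 empty cells -> not full
  row 10: 8 empty cells -> not full
  row 11: 2 empty cells -> not full
Total rows cleared: 2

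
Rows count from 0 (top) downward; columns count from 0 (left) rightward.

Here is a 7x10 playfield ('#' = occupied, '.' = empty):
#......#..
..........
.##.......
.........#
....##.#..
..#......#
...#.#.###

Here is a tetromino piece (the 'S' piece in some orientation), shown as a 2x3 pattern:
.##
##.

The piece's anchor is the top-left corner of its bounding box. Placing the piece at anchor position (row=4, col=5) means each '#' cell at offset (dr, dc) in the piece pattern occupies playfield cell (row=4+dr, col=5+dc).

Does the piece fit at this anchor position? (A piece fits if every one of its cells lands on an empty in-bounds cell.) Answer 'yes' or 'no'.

Check each piece cell at anchor (4, 5):
  offset (0,1) -> (4,6): empty -> OK
  offset (0,2) -> (4,7): occupied ('#') -> FAIL
  offset (1,0) -> (5,5): empty -> OK
  offset (1,1) -> (5,6): empty -> OK
All cells valid: no

Answer: no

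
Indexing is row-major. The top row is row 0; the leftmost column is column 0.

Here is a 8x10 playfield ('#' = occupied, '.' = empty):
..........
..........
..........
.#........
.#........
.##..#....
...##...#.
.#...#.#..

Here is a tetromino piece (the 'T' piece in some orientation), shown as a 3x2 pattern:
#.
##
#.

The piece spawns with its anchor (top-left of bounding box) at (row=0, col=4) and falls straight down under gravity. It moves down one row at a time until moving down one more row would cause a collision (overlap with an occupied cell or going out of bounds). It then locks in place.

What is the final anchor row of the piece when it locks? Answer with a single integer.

Answer: 3

Derivation:
Spawn at (row=0, col=4). Try each row:
  row 0: fits
  row 1: fits
  row 2: fits
  row 3: fits
  row 4: blocked -> lock at row 3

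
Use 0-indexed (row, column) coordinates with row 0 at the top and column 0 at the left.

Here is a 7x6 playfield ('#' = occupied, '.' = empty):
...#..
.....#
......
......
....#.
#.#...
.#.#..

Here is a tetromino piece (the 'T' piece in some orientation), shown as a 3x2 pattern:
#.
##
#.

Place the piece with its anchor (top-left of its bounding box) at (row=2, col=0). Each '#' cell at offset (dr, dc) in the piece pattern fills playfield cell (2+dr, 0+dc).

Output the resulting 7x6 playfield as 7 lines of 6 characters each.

Fill (2+0,0+0) = (2,0)
Fill (2+1,0+0) = (3,0)
Fill (2+1,0+1) = (3,1)
Fill (2+2,0+0) = (4,0)

Answer: ...#..
.....#
#.....
##....
#...#.
#.#...
.#.#..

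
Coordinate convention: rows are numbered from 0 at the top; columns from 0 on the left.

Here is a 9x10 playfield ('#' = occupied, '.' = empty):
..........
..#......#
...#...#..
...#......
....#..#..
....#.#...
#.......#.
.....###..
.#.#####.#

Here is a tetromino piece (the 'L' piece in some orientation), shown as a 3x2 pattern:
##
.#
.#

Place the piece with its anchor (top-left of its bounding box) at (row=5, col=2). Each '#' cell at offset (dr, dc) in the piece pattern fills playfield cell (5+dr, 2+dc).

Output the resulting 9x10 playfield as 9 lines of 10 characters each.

Fill (5+0,2+0) = (5,2)
Fill (5+0,2+1) = (5,3)
Fill (5+1,2+1) = (6,3)
Fill (5+2,2+1) = (7,3)

Answer: ..........
..#......#
...#...#..
...#......
....#..#..
..###.#...
#..#....#.
...#.###..
.#.#####.#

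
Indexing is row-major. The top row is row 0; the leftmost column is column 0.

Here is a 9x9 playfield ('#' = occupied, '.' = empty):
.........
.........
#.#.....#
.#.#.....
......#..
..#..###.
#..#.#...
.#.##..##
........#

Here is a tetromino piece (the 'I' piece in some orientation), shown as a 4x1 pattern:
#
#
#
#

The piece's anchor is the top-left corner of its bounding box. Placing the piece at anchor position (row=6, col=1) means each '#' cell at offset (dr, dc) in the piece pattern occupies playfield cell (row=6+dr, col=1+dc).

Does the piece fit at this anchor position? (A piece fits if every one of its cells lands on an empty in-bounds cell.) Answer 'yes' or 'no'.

Answer: no

Derivation:
Check each piece cell at anchor (6, 1):
  offset (0,0) -> (6,1): empty -> OK
  offset (1,0) -> (7,1): occupied ('#') -> FAIL
  offset (2,0) -> (8,1): empty -> OK
  offset (3,0) -> (9,1): out of bounds -> FAIL
All cells valid: no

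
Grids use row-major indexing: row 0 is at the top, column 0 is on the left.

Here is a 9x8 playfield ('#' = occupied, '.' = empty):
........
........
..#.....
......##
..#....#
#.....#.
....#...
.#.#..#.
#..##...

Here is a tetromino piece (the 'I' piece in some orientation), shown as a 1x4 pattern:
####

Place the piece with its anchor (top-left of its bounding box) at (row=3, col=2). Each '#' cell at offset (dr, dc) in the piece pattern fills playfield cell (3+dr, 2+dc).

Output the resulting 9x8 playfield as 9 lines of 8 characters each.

Answer: ........
........
..#.....
..######
..#....#
#.....#.
....#...
.#.#..#.
#..##...

Derivation:
Fill (3+0,2+0) = (3,2)
Fill (3+0,2+1) = (3,3)
Fill (3+0,2+2) = (3,4)
Fill (3+0,2+3) = (3,5)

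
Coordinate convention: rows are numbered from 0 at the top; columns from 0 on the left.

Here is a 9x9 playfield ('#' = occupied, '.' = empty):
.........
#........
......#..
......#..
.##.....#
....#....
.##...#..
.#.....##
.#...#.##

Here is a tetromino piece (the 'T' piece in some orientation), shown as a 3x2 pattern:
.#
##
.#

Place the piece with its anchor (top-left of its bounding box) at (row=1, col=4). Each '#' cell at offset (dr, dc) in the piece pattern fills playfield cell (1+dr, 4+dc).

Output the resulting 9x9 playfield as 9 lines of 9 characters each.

Fill (1+0,4+1) = (1,5)
Fill (1+1,4+0) = (2,4)
Fill (1+1,4+1) = (2,5)
Fill (1+2,4+1) = (3,5)

Answer: .........
#....#...
....###..
.....##..
.##.....#
....#....
.##...#..
.#.....##
.#...#.##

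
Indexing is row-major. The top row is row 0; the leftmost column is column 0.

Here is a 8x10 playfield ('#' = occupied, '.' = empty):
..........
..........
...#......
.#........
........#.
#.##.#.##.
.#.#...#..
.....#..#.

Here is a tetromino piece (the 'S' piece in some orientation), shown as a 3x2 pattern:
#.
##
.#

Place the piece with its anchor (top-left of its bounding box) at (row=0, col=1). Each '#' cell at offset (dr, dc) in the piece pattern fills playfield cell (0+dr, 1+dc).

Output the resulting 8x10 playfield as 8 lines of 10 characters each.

Fill (0+0,1+0) = (0,1)
Fill (0+1,1+0) = (1,1)
Fill (0+1,1+1) = (1,2)
Fill (0+2,1+1) = (2,2)

Answer: .#........
.##.......
..##......
.#........
........#.
#.##.#.##.
.#.#...#..
.....#..#.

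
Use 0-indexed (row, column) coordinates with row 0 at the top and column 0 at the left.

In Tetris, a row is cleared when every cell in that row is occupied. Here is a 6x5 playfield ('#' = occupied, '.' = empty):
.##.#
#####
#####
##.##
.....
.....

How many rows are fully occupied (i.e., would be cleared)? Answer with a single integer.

Answer: 2

Derivation:
Check each row:
  row 0: 2 empty cells -> not full
  row 1: 0 empty cells -> FULL (clear)
  row 2: 0 empty cells -> FULL (clear)
  row 3: 1 empty cell -> not full
  row 4: 5 empty cells -> not full
  row 5: 5 empty cells -> not full
Total rows cleared: 2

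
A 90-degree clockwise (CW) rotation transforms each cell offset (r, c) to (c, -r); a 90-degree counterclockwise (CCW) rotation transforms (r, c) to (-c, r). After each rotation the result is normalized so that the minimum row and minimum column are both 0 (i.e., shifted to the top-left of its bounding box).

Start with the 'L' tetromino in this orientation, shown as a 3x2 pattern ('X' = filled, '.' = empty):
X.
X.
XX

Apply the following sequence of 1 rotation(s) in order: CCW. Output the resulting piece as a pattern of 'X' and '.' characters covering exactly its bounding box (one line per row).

Answer: ..X
XXX

Derivation:
Start:
X.
X.
XX
After rotation 1 (CCW):
..X
XXX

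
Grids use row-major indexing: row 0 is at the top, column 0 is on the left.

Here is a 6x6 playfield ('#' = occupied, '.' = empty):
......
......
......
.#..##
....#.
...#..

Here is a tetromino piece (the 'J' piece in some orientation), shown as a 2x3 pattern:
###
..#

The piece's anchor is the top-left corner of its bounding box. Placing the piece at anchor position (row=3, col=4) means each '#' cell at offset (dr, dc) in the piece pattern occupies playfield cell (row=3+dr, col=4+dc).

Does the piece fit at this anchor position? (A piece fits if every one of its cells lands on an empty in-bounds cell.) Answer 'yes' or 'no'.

Check each piece cell at anchor (3, 4):
  offset (0,0) -> (3,4): occupied ('#') -> FAIL
  offset (0,1) -> (3,5): occupied ('#') -> FAIL
  offset (0,2) -> (3,6): out of bounds -> FAIL
  offset (1,2) -> (4,6): out of bounds -> FAIL
All cells valid: no

Answer: no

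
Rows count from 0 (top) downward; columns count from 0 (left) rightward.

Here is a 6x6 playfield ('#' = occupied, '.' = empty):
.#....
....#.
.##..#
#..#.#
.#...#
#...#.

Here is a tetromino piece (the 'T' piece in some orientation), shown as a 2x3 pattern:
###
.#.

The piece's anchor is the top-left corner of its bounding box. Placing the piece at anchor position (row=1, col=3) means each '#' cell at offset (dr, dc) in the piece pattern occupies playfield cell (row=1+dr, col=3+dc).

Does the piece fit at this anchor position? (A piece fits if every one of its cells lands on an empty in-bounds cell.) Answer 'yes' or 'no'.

Answer: no

Derivation:
Check each piece cell at anchor (1, 3):
  offset (0,0) -> (1,3): empty -> OK
  offset (0,1) -> (1,4): occupied ('#') -> FAIL
  offset (0,2) -> (1,5): empty -> OK
  offset (1,1) -> (2,4): empty -> OK
All cells valid: no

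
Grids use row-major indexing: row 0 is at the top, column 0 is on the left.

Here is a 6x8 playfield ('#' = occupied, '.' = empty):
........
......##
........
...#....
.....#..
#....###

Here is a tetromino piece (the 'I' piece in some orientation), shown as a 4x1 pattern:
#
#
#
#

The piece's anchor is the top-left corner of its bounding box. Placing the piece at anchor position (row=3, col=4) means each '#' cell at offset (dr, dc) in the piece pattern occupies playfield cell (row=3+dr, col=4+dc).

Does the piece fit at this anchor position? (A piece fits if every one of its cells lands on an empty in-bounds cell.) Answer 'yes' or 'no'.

Answer: no

Derivation:
Check each piece cell at anchor (3, 4):
  offset (0,0) -> (3,4): empty -> OK
  offset (1,0) -> (4,4): empty -> OK
  offset (2,0) -> (5,4): empty -> OK
  offset (3,0) -> (6,4): out of bounds -> FAIL
All cells valid: no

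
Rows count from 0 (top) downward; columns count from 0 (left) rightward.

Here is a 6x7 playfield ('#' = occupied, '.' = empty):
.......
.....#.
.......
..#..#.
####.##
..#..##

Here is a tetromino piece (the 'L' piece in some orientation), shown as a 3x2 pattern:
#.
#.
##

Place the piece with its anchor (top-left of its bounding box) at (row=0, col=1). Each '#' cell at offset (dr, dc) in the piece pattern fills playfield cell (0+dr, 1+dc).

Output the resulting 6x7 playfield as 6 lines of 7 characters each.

Answer: .#.....
.#...#.
.##....
..#..#.
####.##
..#..##

Derivation:
Fill (0+0,1+0) = (0,1)
Fill (0+1,1+0) = (1,1)
Fill (0+2,1+0) = (2,1)
Fill (0+2,1+1) = (2,2)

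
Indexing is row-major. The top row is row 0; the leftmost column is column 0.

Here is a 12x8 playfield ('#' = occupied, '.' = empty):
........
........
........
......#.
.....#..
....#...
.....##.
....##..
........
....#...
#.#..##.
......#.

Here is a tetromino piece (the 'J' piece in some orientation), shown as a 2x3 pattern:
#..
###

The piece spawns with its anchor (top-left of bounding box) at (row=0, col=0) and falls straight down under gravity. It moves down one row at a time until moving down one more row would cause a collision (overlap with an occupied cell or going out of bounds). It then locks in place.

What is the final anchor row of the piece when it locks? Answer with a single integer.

Answer: 8

Derivation:
Spawn at (row=0, col=0). Try each row:
  row 0: fits
  row 1: fits
  row 2: fits
  row 3: fits
  row 4: fits
  row 5: fits
  row 6: fits
  row 7: fits
  row 8: fits
  row 9: blocked -> lock at row 8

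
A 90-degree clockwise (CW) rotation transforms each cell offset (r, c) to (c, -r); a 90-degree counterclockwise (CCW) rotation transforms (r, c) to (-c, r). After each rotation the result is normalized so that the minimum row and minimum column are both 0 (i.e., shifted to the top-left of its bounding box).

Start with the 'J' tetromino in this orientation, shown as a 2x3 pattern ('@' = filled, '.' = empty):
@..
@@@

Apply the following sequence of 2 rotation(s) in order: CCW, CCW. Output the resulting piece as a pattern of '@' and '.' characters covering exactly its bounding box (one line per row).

Answer: @@@
..@

Derivation:
Start:
@..
@@@
After rotation 1 (CCW):
.@
.@
@@
After rotation 2 (CCW):
@@@
..@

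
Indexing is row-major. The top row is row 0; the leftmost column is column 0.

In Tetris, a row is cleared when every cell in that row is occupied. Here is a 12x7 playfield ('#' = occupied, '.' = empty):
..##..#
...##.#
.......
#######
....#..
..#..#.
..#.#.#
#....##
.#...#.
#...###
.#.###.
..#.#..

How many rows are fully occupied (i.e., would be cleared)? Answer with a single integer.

Answer: 1

Derivation:
Check each row:
  row 0: 4 empty cells -> not full
  row 1: 4 empty cells -> not full
  row 2: 7 empty cells -> not full
  row 3: 0 empty cells -> FULL (clear)
  row 4: 6 empty cells -> not full
  row 5: 5 empty cells -> not full
  row 6: 4 empty cells -> not full
  row 7: 4 empty cells -> not full
  row 8: 5 empty cells -> not full
  row 9: 3 empty cells -> not full
  row 10: 3 empty cells -> not full
  row 11: 5 empty cells -> not full
Total rows cleared: 1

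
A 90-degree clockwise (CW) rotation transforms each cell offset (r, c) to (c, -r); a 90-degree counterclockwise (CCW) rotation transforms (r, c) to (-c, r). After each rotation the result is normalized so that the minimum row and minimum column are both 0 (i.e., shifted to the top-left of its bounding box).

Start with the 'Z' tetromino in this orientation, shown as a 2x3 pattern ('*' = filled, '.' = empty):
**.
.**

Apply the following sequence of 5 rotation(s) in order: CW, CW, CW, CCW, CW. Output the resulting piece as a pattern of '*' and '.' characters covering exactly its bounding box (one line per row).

Start:
**.
.**
After rotation 1 (CW):
.*
**
*.
After rotation 2 (CW):
**.
.**
After rotation 3 (CW):
.*
**
*.
After rotation 4 (CCW):
**.
.**
After rotation 5 (CW):
.*
**
*.

Answer: .*
**
*.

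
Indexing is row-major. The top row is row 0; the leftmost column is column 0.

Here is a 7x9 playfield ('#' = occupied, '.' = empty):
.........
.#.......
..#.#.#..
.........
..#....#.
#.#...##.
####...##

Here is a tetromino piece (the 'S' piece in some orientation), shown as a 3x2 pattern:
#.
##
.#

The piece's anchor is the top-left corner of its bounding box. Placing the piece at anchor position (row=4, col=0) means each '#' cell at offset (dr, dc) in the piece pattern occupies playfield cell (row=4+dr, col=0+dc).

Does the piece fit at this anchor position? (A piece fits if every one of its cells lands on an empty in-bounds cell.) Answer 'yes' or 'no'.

Check each piece cell at anchor (4, 0):
  offset (0,0) -> (4,0): empty -> OK
  offset (1,0) -> (5,0): occupied ('#') -> FAIL
  offset (1,1) -> (5,1): empty -> OK
  offset (2,1) -> (6,1): occupied ('#') -> FAIL
All cells valid: no

Answer: no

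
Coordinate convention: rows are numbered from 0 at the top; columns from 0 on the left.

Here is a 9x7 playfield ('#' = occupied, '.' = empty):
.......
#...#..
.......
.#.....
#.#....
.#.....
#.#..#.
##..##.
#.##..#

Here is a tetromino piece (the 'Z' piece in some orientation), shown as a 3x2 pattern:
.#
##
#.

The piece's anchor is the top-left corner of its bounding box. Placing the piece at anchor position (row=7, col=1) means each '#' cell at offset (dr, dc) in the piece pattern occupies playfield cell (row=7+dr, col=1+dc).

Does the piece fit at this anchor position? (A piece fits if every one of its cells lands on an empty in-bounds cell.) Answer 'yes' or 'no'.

Check each piece cell at anchor (7, 1):
  offset (0,1) -> (7,2): empty -> OK
  offset (1,0) -> (8,1): empty -> OK
  offset (1,1) -> (8,2): occupied ('#') -> FAIL
  offset (2,0) -> (9,1): out of bounds -> FAIL
All cells valid: no

Answer: no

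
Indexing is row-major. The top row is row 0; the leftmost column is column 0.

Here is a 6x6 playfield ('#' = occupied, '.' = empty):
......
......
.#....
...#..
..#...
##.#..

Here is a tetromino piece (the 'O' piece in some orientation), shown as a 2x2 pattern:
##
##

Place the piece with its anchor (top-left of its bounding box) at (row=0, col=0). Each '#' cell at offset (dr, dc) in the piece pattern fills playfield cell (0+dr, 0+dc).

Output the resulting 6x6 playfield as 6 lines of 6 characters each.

Fill (0+0,0+0) = (0,0)
Fill (0+0,0+1) = (0,1)
Fill (0+1,0+0) = (1,0)
Fill (0+1,0+1) = (1,1)

Answer: ##....
##....
.#....
...#..
..#...
##.#..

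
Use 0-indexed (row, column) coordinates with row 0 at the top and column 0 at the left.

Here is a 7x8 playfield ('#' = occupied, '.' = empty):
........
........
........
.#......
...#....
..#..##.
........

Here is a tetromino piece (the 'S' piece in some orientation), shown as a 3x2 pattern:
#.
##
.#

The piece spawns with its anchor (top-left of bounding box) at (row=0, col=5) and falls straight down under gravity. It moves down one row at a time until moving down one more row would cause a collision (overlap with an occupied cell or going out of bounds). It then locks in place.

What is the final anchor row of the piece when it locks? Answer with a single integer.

Spawn at (row=0, col=5). Try each row:
  row 0: fits
  row 1: fits
  row 2: fits
  row 3: blocked -> lock at row 2

Answer: 2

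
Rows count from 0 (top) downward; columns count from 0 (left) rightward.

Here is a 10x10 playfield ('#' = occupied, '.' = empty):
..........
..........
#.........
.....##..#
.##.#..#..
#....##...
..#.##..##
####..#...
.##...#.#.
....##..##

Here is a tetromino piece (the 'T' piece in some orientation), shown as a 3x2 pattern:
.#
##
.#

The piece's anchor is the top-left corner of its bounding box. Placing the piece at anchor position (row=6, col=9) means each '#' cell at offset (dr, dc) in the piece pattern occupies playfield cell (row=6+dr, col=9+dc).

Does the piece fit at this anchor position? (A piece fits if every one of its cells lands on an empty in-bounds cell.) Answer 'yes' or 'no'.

Check each piece cell at anchor (6, 9):
  offset (0,1) -> (6,10): out of bounds -> FAIL
  offset (1,0) -> (7,9): empty -> OK
  offset (1,1) -> (7,10): out of bounds -> FAIL
  offset (2,1) -> (8,10): out of bounds -> FAIL
All cells valid: no

Answer: no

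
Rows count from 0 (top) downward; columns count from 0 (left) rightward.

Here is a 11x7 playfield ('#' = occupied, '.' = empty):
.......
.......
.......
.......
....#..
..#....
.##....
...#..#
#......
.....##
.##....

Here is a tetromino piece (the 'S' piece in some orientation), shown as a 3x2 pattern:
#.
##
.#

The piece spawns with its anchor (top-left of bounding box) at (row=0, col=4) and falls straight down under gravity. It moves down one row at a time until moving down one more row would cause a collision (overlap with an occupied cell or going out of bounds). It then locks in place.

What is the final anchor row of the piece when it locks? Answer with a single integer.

Spawn at (row=0, col=4). Try each row:
  row 0: fits
  row 1: fits
  row 2: fits
  row 3: blocked -> lock at row 2

Answer: 2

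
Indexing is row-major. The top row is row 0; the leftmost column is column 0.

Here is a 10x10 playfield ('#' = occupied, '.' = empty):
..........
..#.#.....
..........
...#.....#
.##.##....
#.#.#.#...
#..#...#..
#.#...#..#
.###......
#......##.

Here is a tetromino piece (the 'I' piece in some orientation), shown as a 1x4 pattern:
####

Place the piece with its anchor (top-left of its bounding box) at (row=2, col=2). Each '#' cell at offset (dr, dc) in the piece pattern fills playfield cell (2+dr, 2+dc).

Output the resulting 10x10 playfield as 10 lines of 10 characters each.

Fill (2+0,2+0) = (2,2)
Fill (2+0,2+1) = (2,3)
Fill (2+0,2+2) = (2,4)
Fill (2+0,2+3) = (2,5)

Answer: ..........
..#.#.....
..####....
...#.....#
.##.##....
#.#.#.#...
#..#...#..
#.#...#..#
.###......
#......##.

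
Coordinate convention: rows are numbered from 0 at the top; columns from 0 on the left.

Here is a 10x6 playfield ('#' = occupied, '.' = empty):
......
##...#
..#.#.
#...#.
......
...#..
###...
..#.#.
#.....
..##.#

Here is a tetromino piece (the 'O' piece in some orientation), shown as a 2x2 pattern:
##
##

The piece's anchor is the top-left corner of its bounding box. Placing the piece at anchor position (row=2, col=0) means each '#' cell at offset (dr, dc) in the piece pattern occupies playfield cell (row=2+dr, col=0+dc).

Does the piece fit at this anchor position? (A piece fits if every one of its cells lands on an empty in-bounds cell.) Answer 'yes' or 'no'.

Check each piece cell at anchor (2, 0):
  offset (0,0) -> (2,0): empty -> OK
  offset (0,1) -> (2,1): empty -> OK
  offset (1,0) -> (3,0): occupied ('#') -> FAIL
  offset (1,1) -> (3,1): empty -> OK
All cells valid: no

Answer: no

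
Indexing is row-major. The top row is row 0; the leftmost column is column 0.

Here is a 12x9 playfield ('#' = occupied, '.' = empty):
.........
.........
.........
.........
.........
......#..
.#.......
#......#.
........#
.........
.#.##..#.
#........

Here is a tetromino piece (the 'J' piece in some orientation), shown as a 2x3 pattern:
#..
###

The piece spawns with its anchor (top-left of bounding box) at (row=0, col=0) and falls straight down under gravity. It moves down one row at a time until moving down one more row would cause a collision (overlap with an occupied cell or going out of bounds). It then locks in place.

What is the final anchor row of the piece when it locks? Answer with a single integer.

Spawn at (row=0, col=0). Try each row:
  row 0: fits
  row 1: fits
  row 2: fits
  row 3: fits
  row 4: fits
  row 5: blocked -> lock at row 4

Answer: 4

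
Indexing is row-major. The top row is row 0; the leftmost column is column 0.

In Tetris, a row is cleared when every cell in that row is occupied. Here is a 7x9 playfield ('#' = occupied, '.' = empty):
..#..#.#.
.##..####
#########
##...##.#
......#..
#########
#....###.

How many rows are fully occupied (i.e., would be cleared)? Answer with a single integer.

Check each row:
  row 0: 6 empty cells -> not full
  row 1: 3 empty cells -> not full
  row 2: 0 empty cells -> FULL (clear)
  row 3: 4 empty cells -> not full
  row 4: 8 empty cells -> not full
  row 5: 0 empty cells -> FULL (clear)
  row 6: 5 empty cells -> not full
Total rows cleared: 2

Answer: 2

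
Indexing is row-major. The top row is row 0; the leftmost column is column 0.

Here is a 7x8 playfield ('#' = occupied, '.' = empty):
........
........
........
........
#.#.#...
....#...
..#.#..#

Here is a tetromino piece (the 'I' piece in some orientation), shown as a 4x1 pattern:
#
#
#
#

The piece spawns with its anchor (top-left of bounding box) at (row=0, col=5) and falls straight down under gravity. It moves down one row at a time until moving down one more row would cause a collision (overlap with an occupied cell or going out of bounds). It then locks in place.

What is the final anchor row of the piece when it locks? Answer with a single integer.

Answer: 3

Derivation:
Spawn at (row=0, col=5). Try each row:
  row 0: fits
  row 1: fits
  row 2: fits
  row 3: fits
  row 4: blocked -> lock at row 3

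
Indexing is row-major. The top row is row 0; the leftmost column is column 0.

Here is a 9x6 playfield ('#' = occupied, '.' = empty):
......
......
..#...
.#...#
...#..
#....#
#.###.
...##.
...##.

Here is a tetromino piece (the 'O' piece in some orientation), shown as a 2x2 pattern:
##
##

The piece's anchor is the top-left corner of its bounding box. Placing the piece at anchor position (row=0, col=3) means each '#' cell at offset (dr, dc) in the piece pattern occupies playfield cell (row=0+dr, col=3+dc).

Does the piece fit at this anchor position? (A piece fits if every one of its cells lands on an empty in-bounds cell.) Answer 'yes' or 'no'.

Check each piece cell at anchor (0, 3):
  offset (0,0) -> (0,3): empty -> OK
  offset (0,1) -> (0,4): empty -> OK
  offset (1,0) -> (1,3): empty -> OK
  offset (1,1) -> (1,4): empty -> OK
All cells valid: yes

Answer: yes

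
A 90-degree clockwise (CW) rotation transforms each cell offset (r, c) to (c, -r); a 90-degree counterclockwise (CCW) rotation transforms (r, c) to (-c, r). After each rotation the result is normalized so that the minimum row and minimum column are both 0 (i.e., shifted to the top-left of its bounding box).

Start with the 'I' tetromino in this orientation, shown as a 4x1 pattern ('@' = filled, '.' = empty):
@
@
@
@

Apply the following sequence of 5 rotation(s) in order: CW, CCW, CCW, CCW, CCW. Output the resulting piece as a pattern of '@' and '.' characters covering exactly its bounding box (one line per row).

Start:
@
@
@
@
After rotation 1 (CW):
@@@@
After rotation 2 (CCW):
@
@
@
@
After rotation 3 (CCW):
@@@@
After rotation 4 (CCW):
@
@
@
@
After rotation 5 (CCW):
@@@@

Answer: @@@@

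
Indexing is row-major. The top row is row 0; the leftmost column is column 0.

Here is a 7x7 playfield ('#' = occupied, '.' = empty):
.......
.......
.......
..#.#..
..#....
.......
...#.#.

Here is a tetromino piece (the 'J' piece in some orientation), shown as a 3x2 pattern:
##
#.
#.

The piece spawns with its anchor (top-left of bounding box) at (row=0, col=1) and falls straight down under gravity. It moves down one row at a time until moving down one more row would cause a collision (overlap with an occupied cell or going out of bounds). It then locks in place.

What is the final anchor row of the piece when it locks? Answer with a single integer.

Spawn at (row=0, col=1). Try each row:
  row 0: fits
  row 1: fits
  row 2: fits
  row 3: blocked -> lock at row 2

Answer: 2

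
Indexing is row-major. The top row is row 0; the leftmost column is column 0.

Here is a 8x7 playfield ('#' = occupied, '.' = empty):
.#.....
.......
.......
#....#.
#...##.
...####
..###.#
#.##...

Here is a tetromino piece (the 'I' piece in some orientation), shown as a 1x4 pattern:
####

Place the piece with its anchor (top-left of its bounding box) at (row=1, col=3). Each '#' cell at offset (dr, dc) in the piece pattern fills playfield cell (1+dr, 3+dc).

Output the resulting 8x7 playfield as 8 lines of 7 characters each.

Answer: .#.....
...####
.......
#....#.
#...##.
...####
..###.#
#.##...

Derivation:
Fill (1+0,3+0) = (1,3)
Fill (1+0,3+1) = (1,4)
Fill (1+0,3+2) = (1,5)
Fill (1+0,3+3) = (1,6)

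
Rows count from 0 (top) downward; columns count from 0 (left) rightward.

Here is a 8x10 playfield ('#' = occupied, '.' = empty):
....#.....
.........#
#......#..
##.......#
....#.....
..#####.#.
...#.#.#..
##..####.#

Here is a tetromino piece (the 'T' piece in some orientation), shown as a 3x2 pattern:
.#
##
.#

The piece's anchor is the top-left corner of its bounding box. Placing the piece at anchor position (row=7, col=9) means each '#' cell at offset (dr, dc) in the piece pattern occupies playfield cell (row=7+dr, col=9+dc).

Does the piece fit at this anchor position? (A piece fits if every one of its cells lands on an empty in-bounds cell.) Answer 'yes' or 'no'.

Answer: no

Derivation:
Check each piece cell at anchor (7, 9):
  offset (0,1) -> (7,10): out of bounds -> FAIL
  offset (1,0) -> (8,9): out of bounds -> FAIL
  offset (1,1) -> (8,10): out of bounds -> FAIL
  offset (2,1) -> (9,10): out of bounds -> FAIL
All cells valid: no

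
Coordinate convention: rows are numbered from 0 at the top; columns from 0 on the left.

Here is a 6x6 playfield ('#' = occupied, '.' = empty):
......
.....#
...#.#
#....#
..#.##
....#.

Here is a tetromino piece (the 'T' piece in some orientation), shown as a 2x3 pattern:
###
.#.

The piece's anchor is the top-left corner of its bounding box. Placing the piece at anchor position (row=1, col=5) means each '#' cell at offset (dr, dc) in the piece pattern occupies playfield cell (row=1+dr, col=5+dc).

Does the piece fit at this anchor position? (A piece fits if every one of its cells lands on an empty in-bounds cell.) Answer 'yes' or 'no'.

Check each piece cell at anchor (1, 5):
  offset (0,0) -> (1,5): occupied ('#') -> FAIL
  offset (0,1) -> (1,6): out of bounds -> FAIL
  offset (0,2) -> (1,7): out of bounds -> FAIL
  offset (1,1) -> (2,6): out of bounds -> FAIL
All cells valid: no

Answer: no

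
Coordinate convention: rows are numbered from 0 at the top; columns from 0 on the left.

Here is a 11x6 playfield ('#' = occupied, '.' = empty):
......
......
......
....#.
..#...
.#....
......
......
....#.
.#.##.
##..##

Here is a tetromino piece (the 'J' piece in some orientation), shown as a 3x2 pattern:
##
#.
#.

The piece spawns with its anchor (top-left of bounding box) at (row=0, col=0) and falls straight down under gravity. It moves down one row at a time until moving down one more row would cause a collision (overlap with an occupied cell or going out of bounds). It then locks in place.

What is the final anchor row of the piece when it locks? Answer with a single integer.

Spawn at (row=0, col=0). Try each row:
  row 0: fits
  row 1: fits
  row 2: fits
  row 3: fits
  row 4: fits
  row 5: blocked -> lock at row 4

Answer: 4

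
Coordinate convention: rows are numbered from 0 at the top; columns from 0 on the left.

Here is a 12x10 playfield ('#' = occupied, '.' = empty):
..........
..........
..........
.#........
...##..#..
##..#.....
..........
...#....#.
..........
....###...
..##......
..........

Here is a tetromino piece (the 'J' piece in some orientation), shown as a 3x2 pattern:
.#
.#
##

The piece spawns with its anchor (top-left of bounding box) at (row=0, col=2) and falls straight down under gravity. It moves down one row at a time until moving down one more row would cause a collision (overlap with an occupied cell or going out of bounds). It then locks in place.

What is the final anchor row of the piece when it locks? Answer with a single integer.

Answer: 1

Derivation:
Spawn at (row=0, col=2). Try each row:
  row 0: fits
  row 1: fits
  row 2: blocked -> lock at row 1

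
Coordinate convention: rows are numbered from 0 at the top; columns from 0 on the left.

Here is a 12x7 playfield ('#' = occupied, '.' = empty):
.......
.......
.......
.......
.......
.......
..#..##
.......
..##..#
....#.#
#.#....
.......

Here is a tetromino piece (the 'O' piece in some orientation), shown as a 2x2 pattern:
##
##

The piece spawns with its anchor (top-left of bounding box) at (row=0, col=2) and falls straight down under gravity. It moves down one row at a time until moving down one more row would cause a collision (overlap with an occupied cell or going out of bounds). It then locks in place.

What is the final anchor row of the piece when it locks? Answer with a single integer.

Answer: 4

Derivation:
Spawn at (row=0, col=2). Try each row:
  row 0: fits
  row 1: fits
  row 2: fits
  row 3: fits
  row 4: fits
  row 5: blocked -> lock at row 4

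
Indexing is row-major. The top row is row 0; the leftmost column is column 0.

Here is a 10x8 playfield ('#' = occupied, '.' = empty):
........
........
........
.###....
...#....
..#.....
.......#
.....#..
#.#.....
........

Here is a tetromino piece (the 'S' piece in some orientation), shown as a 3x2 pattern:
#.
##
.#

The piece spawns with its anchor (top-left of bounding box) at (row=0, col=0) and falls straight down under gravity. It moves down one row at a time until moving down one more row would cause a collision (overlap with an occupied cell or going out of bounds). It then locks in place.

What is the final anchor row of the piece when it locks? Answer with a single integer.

Answer: 0

Derivation:
Spawn at (row=0, col=0). Try each row:
  row 0: fits
  row 1: blocked -> lock at row 0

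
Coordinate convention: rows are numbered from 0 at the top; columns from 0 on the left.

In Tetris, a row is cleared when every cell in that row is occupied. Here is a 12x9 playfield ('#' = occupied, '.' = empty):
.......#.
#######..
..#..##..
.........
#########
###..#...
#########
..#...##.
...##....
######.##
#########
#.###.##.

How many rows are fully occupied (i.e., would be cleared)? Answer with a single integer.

Check each row:
  row 0: 8 empty cells -> not full
  row 1: 2 empty cells -> not full
  row 2: 6 empty cells -> not full
  row 3: 9 empty cells -> not full
  row 4: 0 empty cells -> FULL (clear)
  row 5: 5 empty cells -> not full
  row 6: 0 empty cells -> FULL (clear)
  row 7: 6 empty cells -> not full
  row 8: 7 empty cells -> not full
  row 9: 1 empty cell -> not full
  row 10: 0 empty cells -> FULL (clear)
  row 11: 3 empty cells -> not full
Total rows cleared: 3

Answer: 3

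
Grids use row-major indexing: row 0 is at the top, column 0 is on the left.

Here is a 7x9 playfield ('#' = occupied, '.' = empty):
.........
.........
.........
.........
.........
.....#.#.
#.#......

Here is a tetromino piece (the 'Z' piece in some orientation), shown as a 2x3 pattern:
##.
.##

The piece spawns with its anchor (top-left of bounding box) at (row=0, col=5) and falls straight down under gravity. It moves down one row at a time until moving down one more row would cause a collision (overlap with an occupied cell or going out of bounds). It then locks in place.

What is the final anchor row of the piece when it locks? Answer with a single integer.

Spawn at (row=0, col=5). Try each row:
  row 0: fits
  row 1: fits
  row 2: fits
  row 3: fits
  row 4: blocked -> lock at row 3

Answer: 3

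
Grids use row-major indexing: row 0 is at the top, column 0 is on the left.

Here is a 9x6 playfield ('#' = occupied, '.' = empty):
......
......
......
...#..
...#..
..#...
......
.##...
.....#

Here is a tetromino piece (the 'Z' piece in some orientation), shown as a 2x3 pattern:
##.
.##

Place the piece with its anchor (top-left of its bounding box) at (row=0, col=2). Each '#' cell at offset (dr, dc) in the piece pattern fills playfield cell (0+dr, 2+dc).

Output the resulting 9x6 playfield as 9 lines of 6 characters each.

Answer: ..##..
...##.
......
...#..
...#..
..#...
......
.##...
.....#

Derivation:
Fill (0+0,2+0) = (0,2)
Fill (0+0,2+1) = (0,3)
Fill (0+1,2+1) = (1,3)
Fill (0+1,2+2) = (1,4)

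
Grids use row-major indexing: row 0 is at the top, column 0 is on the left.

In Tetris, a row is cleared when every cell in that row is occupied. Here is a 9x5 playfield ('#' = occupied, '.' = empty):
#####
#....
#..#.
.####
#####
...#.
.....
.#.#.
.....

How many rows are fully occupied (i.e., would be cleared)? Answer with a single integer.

Answer: 2

Derivation:
Check each row:
  row 0: 0 empty cells -> FULL (clear)
  row 1: 4 empty cells -> not full
  row 2: 3 empty cells -> not full
  row 3: 1 empty cell -> not full
  row 4: 0 empty cells -> FULL (clear)
  row 5: 4 empty cells -> not full
  row 6: 5 empty cells -> not full
  row 7: 3 empty cells -> not full
  row 8: 5 empty cells -> not full
Total rows cleared: 2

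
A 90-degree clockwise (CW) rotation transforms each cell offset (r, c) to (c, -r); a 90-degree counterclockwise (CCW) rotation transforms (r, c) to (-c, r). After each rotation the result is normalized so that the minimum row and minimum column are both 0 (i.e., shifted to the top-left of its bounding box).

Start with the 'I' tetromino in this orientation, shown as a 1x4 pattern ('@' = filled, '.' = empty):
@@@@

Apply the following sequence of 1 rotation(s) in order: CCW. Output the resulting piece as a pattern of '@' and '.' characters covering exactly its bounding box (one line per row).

Answer: @
@
@
@

Derivation:
Start:
@@@@
After rotation 1 (CCW):
@
@
@
@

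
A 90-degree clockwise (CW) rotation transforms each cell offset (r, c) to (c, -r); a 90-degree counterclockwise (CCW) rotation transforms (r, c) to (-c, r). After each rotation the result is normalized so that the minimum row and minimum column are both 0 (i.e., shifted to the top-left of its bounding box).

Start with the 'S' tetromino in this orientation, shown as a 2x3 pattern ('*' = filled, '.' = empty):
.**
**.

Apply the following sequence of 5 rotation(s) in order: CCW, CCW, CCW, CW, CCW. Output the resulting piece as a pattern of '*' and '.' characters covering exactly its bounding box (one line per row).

Start:
.**
**.
After rotation 1 (CCW):
*.
**
.*
After rotation 2 (CCW):
.**
**.
After rotation 3 (CCW):
*.
**
.*
After rotation 4 (CW):
.**
**.
After rotation 5 (CCW):
*.
**
.*

Answer: *.
**
.*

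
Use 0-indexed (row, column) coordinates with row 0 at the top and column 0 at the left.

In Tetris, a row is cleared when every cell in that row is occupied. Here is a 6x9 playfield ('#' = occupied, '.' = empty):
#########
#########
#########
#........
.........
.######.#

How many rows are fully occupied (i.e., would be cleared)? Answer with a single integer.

Answer: 3

Derivation:
Check each row:
  row 0: 0 empty cells -> FULL (clear)
  row 1: 0 empty cells -> FULL (clear)
  row 2: 0 empty cells -> FULL (clear)
  row 3: 8 empty cells -> not full
  row 4: 9 empty cells -> not full
  row 5: 2 empty cells -> not full
Total rows cleared: 3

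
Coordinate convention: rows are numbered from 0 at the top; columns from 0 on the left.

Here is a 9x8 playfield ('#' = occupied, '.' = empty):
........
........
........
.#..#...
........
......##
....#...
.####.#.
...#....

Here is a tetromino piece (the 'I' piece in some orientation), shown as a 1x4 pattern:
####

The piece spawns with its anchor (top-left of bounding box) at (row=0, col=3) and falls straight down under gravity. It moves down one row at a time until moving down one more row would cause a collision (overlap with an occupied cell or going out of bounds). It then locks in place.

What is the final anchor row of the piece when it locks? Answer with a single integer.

Spawn at (row=0, col=3). Try each row:
  row 0: fits
  row 1: fits
  row 2: fits
  row 3: blocked -> lock at row 2

Answer: 2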